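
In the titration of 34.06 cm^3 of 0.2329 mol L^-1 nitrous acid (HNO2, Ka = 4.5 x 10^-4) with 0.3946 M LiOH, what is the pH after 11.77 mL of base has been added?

Initial n(HNO2) = 0.2329 x 0.03406 = 0.007933 mol.
n(LiOH) added = 0.3946 x 0.01177 = 0.004644 mol, converting that many moles of HNO2 to NO2-.
Remaining n(HNO2) = 0.003288 mol; n(NO2-) = 0.004644 mol.
By Henderson-Hasselbalch, pH = pKa + log([A^-]/[HA]) = 3.35 + log(0.004644/0.003288) = 3.35 + (+0.15) = 3.50.

3.50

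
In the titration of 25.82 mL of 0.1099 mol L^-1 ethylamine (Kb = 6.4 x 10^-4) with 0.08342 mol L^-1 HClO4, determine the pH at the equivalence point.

n(C2H5NH2) = 0.1099 x 0.02582 = 0.002838 mol; V(HClO4) at equivalence = 0.002838/0.08342 = 0.03402 L.
At equivalence the base is fully converted to C2H5NH3+; total volume = 0.05984 L, so [C2H5NH3+] = 0.002838/0.05984 = 0.04742 M.
Ka(C2H5NH3+) = Kw/Kb = 1.0e-14 / 6.4 x 10^-4 = 1.56e-11.
[H^+] = sqrt(Ka x [C2H5NH3+]) = sqrt(1.56e-11 x 0.04742) = 8.61e-7 M.
pH = -log(8.61e-7) = 6.07.

6.07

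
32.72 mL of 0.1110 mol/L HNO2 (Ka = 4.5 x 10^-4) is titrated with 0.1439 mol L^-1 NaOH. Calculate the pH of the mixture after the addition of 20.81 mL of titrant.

4.02

Initial n(HNO2) = 0.1110 x 0.03272 = 0.003632 mol.
n(NaOH) added = 0.1439 x 0.02081 = 0.002995 mol, converting that many moles of HNO2 to NO2-.
Remaining n(HNO2) = 0.0006374 mol; n(NO2-) = 0.002995 mol.
By Henderson-Hasselbalch, pH = pKa + log([A^-]/[HA]) = 3.35 + log(0.002995/0.0006374) = 3.35 + (+0.67) = 4.02.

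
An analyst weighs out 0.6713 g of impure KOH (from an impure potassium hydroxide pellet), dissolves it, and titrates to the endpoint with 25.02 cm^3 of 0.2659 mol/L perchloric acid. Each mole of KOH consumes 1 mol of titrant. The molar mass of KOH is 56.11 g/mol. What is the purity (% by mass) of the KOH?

55.6%

n(HClO4) = 0.2659 x 0.02502 = 0.006653 mol.
n(KOH) = 0.006653 / 1 = 0.006653 mol.
mass of KOH = 0.006653 x 56.11 = 0.3733 g.
% purity = 0.3733 / 0.6713 x 100 = 55.6%.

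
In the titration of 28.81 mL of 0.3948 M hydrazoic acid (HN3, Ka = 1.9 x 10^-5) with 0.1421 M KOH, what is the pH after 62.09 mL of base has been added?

5.26

Initial n(HN3) = 0.3948 x 0.02881 = 0.01137 mol.
n(KOH) added = 0.1421 x 0.06209 = 0.008823 mol, converting that many moles of HN3 to N3-.
Remaining n(HN3) = 0.002551 mol; n(N3-) = 0.008823 mol.
By Henderson-Hasselbalch, pH = pKa + log([A^-]/[HA]) = 4.72 + log(0.008823/0.002551) = 4.72 + (+0.54) = 5.26.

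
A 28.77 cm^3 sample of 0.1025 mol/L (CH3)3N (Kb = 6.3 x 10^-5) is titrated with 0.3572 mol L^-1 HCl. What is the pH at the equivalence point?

n((CH3)3N) = 0.1025 x 0.02877 = 0.002949 mol; V(HCl) at equivalence = 0.002949/0.3572 = 0.008256 L.
At equivalence the base is fully converted to (CH3)3NH+; total volume = 0.03703 L, so [(CH3)3NH+] = 0.002949/0.03703 = 0.07965 M.
Ka((CH3)3NH+) = Kw/Kb = 1.0e-14 / 6.3 x 10^-5 = 1.59e-10.
[H^+] = sqrt(Ka x [(CH3)3NH+]) = sqrt(1.59e-10 x 0.07965) = 3.56e-6 M.
pH = -log(3.56e-6) = 5.45.

5.45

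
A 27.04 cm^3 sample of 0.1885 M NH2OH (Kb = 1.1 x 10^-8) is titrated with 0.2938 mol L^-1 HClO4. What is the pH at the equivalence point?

n(NH2OH) = 0.1885 x 0.02704 = 0.005097 mol; V(HClO4) at equivalence = 0.005097/0.2938 = 0.01735 L.
At equivalence the base is fully converted to NH3OH+; total volume = 0.04439 L, so [NH3OH+] = 0.005097/0.04439 = 0.1148 M.
Ka(NH3OH+) = Kw/Kb = 1.0e-14 / 1.1 x 10^-8 = 9.09e-7.
[H^+] = sqrt(Ka x [NH3OH+]) = sqrt(9.09e-7 x 0.1148) = 0.000323 M.
pH = -log(0.000323) = 3.49.

3.49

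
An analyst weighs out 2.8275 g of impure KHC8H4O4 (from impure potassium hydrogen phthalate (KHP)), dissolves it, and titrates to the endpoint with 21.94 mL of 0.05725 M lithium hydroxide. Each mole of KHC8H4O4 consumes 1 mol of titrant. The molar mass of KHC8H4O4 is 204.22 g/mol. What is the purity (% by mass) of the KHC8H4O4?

n(LiOH) = 0.05725 x 0.02194 = 0.001256 mol.
n(KHC8H4O4) = 0.001256 / 1 = 0.001256 mol.
mass of KHC8H4O4 = 0.001256 x 204.22 = 0.2565 g.
% purity = 0.2565 / 2.8275 x 100 = 9.07%.

9.07%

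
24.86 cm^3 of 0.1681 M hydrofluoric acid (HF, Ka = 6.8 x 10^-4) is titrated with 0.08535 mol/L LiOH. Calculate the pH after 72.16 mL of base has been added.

12.31

n(acid) = 0.1681 x 0.02486 = 0.004179 mol; n(LiOH) added = 0.08535 x 0.07216 = 0.006159 mol.
Base is in excess by 0.006159 - 0.004179 = 0.001980 mol in a total volume of 0.09702 L.
[OH^-] = 0.001980/0.09702 = 0.02041 M, so pOH = 1.69 and pH = 14.00 - 1.69 = 12.31.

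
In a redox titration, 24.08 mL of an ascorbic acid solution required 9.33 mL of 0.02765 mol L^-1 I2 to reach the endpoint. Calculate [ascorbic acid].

0.0107 M

n(I2) = 0.02765 x 0.009330 = 0.0002580 mol.
From the balanced equation, 1 mol I2 reacts with 1 mol ascorbic acid, so n(ascorbic acid) = 0.0002580 x 1/1 = 0.0002580 mol.
[ascorbic acid] = 0.0002580 / 0.02408 L = 0.0107 M.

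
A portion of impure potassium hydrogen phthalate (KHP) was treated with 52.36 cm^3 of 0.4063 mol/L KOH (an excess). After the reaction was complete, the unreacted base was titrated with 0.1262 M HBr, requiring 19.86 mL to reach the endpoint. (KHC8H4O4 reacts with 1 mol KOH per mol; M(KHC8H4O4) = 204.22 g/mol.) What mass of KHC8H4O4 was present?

3.83 g

Total n(KOH) added = 0.4063 x 0.05236 = 0.02127 mol.
n(HBr) used = 0.1262 x 0.01986 = 0.002506 mol, which equals the excess n(KOH).
So n(KOH) consumed by the sample = 0.02127 - 0.002506 = 0.01877 mol.
n(KHC8H4O4) = 0.01877 / 1 = 0.01877 mol.
mass = 0.01877 mol x 204.22 g/mol = 3.83 g.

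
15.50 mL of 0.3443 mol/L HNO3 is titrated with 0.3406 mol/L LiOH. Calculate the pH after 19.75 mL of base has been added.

n(acid) = 0.3443 x 0.01550 = 0.005337 mol; n(LiOH) added = 0.3406 x 0.01975 = 0.006727 mol.
Base is in excess by 0.006727 - 0.005337 = 0.001390 mol in a total volume of 0.03525 L.
[OH^-] = 0.001390/0.03525 = 0.03944 M, so pOH = 1.40 and pH = 14.00 - 1.40 = 12.60.

12.60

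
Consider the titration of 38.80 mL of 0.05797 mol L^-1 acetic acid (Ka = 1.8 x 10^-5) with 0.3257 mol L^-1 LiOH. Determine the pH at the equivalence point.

n(CH3COOH) = 0.05797 x 0.03880 = 0.002249 mol; V(LiOH) at equivalence = 0.002249/0.3257 = 0.006906 L.
At equivalence all the acid is converted to CH3COO-; total volume = 0.03880 + 0.006906 = 0.04571 L, so [CH3COO-] = 0.002249/0.04571 = 0.04921 M.
Kb = Kw/Ka = 1.0e-14 / 1.8 x 10^-5 = 5.56e-10.
[OH^-] = sqrt(Kb x [CH3COO-]) = sqrt(5.56e-10 x 0.04921) = 5.23e-6 M.
pOH = 5.28, so pH = 14.00 - 5.28 = 8.72.

8.72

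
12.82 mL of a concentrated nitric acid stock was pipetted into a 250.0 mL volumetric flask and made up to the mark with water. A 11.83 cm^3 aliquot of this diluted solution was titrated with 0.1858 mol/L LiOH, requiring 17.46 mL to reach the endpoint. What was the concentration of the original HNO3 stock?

5.35 M

n(LiOH) = 0.1858 x 0.01746 = 0.003244 mol.
n(HNO3) in the aliquot = 0.003244 mol.
[diluted HNO3] = 0.003244 / 0.01183 = 0.2742 M.
Dilution factor = 250.0/12.82 = 19.50, so [stock] = 0.2742 x 19.50 = 5.35 M.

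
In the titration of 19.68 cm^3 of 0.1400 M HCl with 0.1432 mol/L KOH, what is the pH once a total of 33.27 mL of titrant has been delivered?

n(acid) = 0.1400 x 0.01968 = 0.002755 mol; n(KOH) added = 0.1432 x 0.03327 = 0.004764 mol.
Base is in excess by 0.004764 - 0.002755 = 0.002009 mol in a total volume of 0.05295 L.
[OH^-] = 0.002009/0.05295 = 0.03794 M, so pOH = 1.42 and pH = 14.00 - 1.42 = 12.58.

12.58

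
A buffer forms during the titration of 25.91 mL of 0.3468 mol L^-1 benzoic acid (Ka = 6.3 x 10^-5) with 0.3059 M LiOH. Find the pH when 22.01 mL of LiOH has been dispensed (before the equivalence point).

4.68

Initial n(C6H5COOH) = 0.3468 x 0.02591 = 0.008986 mol.
n(LiOH) added = 0.3059 x 0.02201 = 0.006733 mol, converting that many moles of C6H5COOH to C6H5COO-.
Remaining n(C6H5COOH) = 0.002253 mol; n(C6H5COO-) = 0.006733 mol.
By Henderson-Hasselbalch, pH = pKa + log([A^-]/[HA]) = 4.20 + log(0.006733/0.002253) = 4.20 + (+0.48) = 4.68.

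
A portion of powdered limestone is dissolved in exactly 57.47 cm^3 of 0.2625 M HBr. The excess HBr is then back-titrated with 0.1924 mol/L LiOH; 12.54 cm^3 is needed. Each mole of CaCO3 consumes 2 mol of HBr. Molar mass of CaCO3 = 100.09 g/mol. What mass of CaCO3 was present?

0.634 g

Total n(HBr) added = 0.2625 x 0.05747 = 0.01509 mol.
n(LiOH) used = 0.1924 x 0.01254 = 0.002413 mol, which equals the excess n(HBr).
So n(HBr) consumed by the sample = 0.01509 - 0.002413 = 0.01267 mol.
n(CaCO3) = 0.01267 / 2 = 0.006337 mol.
mass = 0.006337 mol x 100.09 g/mol = 0.634 g.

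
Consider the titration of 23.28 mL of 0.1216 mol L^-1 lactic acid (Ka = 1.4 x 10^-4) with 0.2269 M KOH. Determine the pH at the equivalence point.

n(HC3H5O3) = 0.1216 x 0.02328 = 0.002831 mol; V(KOH) at equivalence = 0.002831/0.2269 = 0.01248 L.
At equivalence all the acid is converted to C3H5O3-; total volume = 0.02328 + 0.01248 = 0.03576 L, so [C3H5O3-] = 0.002831/0.03576 = 0.07917 M.
Kb = Kw/Ka = 1.0e-14 / 1.4 x 10^-4 = 7.14e-11.
[OH^-] = sqrt(Kb x [C3H5O3-]) = sqrt(7.14e-11 x 0.07917) = 2.38e-6 M.
pOH = 5.62, so pH = 14.00 - 5.62 = 8.38.

8.38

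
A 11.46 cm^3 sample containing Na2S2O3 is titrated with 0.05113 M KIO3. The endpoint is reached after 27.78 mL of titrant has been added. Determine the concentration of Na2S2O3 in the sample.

0.744 M

n(KIO3) = 0.05113 x 0.02778 = 0.001420 mol.
From the balanced equation, 1 mol KIO3 reacts with 6 mol Na2S2O3, so n(Na2S2O3) = 0.001420 x 6/1 = 0.008522 mol.
[Na2S2O3] = 0.008522 / 0.01146 L = 0.744 M.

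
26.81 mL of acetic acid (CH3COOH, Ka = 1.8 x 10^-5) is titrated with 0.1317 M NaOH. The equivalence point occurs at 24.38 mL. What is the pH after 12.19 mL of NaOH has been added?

4.74

12.19 mL is exactly half the equivalence volume (24.38/2), i.e. the half-equivalence point.
There, n(HA) = n(A^-), so pH = pKa = -log(1.8 x 10^-5) = 4.74.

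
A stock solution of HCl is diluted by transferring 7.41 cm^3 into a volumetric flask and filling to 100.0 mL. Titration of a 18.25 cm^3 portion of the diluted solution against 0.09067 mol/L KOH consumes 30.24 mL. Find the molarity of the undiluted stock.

n(KOH) = 0.09067 x 0.03024 = 0.002742 mol.
n(HCl) in the aliquot = 0.002742 mol.
[diluted HCl] = 0.002742 / 0.01825 = 0.1502 M.
Dilution factor = 100.0/7.410 = 13.50, so [stock] = 0.1502 x 13.50 = 2.03 M.

2.03 M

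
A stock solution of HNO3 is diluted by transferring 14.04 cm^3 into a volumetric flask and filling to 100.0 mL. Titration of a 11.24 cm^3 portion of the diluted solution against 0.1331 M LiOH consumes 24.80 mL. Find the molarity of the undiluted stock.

2.09 M

n(LiOH) = 0.1331 x 0.02480 = 0.003301 mol.
n(HNO3) in the aliquot = 0.003301 mol.
[diluted HNO3] = 0.003301 / 0.01124 = 0.2937 M.
Dilution factor = 100.0/14.04 = 7.123, so [stock] = 0.2937 x 7.123 = 2.09 M.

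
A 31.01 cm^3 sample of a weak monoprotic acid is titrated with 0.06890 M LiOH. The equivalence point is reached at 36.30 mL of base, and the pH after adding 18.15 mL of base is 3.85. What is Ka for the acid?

1.4 x 10^-4

18.15 mL is half of the equivalence volume, so this is the half-equivalence point where [HA] = [A^-].
At half-equivalence pH = pKa, so pKa = 3.85.
Ka = 10^(-3.85) = 1.4 x 10^-4.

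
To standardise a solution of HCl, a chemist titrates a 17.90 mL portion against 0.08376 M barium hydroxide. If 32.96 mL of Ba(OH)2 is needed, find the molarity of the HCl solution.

n(Ba(OH)2) delivered = 0.08376 x 0.03296 = 0.002761 mol.
The reaction is 2 HCl + 1 Ba(OH)2, so n(HCl) = 0.002761 x 2/1 = 0.005521 mol.
[HCl] = 0.005521 mol / 0.01790 L = 0.308 M.

0.308 M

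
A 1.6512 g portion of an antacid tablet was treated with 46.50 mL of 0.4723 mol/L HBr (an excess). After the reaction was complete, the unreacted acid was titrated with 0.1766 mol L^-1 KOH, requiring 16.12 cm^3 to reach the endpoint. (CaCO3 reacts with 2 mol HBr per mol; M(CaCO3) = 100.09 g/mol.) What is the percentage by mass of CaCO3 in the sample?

Total n(HBr) added = 0.4723 x 0.04650 = 0.02196 mol.
n(KOH) used = 0.1766 x 0.01612 = 0.002847 mol, which equals the excess n(HBr).
So n(HBr) consumed by the sample = 0.02196 - 0.002847 = 0.01912 mol.
n(CaCO3) = 0.01912 / 2 = 0.009558 mol.
mass CaCO3 = 0.009558 x 100.09 = 0.9566 g, so %CaCO3 = 0.9566/1.6512 x 100 = 57.9%.

57.9%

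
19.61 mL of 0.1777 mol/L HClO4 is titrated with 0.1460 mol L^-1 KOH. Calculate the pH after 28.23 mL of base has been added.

12.12

n(acid) = 0.1777 x 0.01961 = 0.003485 mol; n(KOH) added = 0.1460 x 0.02823 = 0.004122 mol.
Base is in excess by 0.004122 - 0.003485 = 0.0006369 mol in a total volume of 0.04784 L.
[OH^-] = 0.0006369/0.04784 = 0.01331 M, so pOH = 1.88 and pH = 14.00 - 1.88 = 12.12.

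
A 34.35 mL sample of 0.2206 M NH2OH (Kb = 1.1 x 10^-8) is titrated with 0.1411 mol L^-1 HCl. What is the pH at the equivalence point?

3.55

n(NH2OH) = 0.2206 x 0.03435 = 0.007578 mol; V(HCl) at equivalence = 0.007578/0.1411 = 0.05370 L.
At equivalence the base is fully converted to NH3OH+; total volume = 0.08805 L, so [NH3OH+] = 0.007578/0.08805 = 0.08606 M.
Ka(NH3OH+) = Kw/Kb = 1.0e-14 / 1.1 x 10^-8 = 9.09e-7.
[H^+] = sqrt(Ka x [NH3OH+]) = sqrt(9.09e-7 x 0.08606) = 0.000280 M.
pH = -log(0.000280) = 3.55.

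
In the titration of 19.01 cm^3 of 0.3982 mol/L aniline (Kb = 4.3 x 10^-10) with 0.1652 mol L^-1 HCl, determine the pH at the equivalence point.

2.78

n(C6H5NH2) = 0.3982 x 0.01901 = 0.007570 mol; V(HCl) at equivalence = 0.007570/0.1652 = 0.04582 L.
At equivalence the base is fully converted to C6H5NH3+; total volume = 0.06483 L, so [C6H5NH3+] = 0.007570/0.06483 = 0.1168 M.
Ka(C6H5NH3+) = Kw/Kb = 1.0e-14 / 4.3 x 10^-10 = 2.33e-5.
[H^+] = sqrt(Ka x [C6H5NH3+]) = sqrt(2.33e-5 x 0.1168) = 0.00165 M.
pH = -log(0.00165) = 2.78.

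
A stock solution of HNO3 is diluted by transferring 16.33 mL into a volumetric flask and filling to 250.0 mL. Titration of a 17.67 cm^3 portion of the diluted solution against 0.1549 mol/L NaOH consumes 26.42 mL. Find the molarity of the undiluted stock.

3.55 M

n(NaOH) = 0.1549 x 0.02642 = 0.004092 mol.
n(HNO3) in the aliquot = 0.004092 mol.
[diluted HNO3] = 0.004092 / 0.01767 = 0.2316 M.
Dilution factor = 250.0/16.33 = 15.31, so [stock] = 0.2316 x 15.31 = 3.55 M.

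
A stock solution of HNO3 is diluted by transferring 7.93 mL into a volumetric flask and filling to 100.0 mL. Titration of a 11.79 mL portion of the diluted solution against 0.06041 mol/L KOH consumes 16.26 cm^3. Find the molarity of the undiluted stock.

1.05 M

n(KOH) = 0.06041 x 0.01626 = 0.0009823 mol.
n(HNO3) in the aliquot = 0.0009823 mol.
[diluted HNO3] = 0.0009823 / 0.01179 = 0.08331 M.
Dilution factor = 100.0/7.930 = 12.61, so [stock] = 0.08331 x 12.61 = 1.05 M.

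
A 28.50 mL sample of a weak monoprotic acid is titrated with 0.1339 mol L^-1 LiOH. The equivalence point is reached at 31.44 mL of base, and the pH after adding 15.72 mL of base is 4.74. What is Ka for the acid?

15.72 mL is half of the equivalence volume, so this is the half-equivalence point where [HA] = [A^-].
At half-equivalence pH = pKa, so pKa = 4.74.
Ka = 10^(-4.74) = 1.8 x 10^-5.

1.8 x 10^-5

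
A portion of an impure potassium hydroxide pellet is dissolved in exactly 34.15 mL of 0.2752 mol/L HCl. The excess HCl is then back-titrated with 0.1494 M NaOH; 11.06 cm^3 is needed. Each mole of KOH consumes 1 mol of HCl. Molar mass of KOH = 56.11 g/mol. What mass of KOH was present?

Total n(HCl) added = 0.2752 x 0.03415 = 0.009398 mol.
n(NaOH) used = 0.1494 x 0.01106 = 0.001652 mol, which equals the excess n(HCl).
So n(HCl) consumed by the sample = 0.009398 - 0.001652 = 0.007746 mol.
n(KOH) = 0.007746 / 1 = 0.007746 mol.
mass = 0.007746 mol x 56.11 g/mol = 0.435 g.

0.435 g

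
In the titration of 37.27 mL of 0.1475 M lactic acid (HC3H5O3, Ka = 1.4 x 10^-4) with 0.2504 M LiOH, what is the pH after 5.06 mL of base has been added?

3.33

Initial n(HC3H5O3) = 0.1475 x 0.03727 = 0.005497 mol.
n(LiOH) added = 0.2504 x 0.005060 = 0.001267 mol, converting that many moles of HC3H5O3 to C3H5O3-.
Remaining n(HC3H5O3) = 0.004230 mol; n(C3H5O3-) = 0.001267 mol.
By Henderson-Hasselbalch, pH = pKa + log([A^-]/[HA]) = 3.85 + log(0.001267/0.004230) = 3.85 + (-0.52) = 3.33.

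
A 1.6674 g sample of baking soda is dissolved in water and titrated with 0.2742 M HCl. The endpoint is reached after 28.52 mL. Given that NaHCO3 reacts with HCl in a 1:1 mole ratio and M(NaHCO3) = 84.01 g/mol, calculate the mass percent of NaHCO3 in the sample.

n(HCl) = 0.2742 x 0.02852 = 0.007820 mol.
n(NaHCO3) = 0.007820 / 1 = 0.007820 mol.
mass of NaHCO3 = 0.007820 x 84.01 = 0.6570 g.
% purity = 0.6570 / 1.6674 x 100 = 39.4%.

39.4%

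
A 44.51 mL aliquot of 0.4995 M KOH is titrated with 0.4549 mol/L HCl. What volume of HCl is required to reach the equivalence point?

48.9 mL

n(KOH) = 0.4995 mol/L x 0.04451 L = 0.02223 mol.
At equivalence n(HCl) = n(KOH) = 0.02223 mol.
V(HCl) = 0.02223 / 0.4549 = 0.04887 L = 48.9 mL.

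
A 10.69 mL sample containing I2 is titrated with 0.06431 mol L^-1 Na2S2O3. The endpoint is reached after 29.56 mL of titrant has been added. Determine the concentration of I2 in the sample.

0.0889 M

n(Na2S2O3) = 0.06431 x 0.02956 = 0.001901 mol.
From the balanced equation, 2 mol Na2S2O3 reacts with 1 mol I2, so n(I2) = 0.001901 x 1/2 = 0.0009505 mol.
[I2] = 0.0009505 / 0.01069 L = 0.0889 M.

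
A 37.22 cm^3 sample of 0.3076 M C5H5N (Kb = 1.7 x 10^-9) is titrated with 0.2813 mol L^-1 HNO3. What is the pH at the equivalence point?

n(C5H5N) = 0.3076 x 0.03722 = 0.01145 mol; V(HNO3) at equivalence = 0.01145/0.2813 = 0.04070 L.
At equivalence the base is fully converted to C5H5NH+; total volume = 0.07792 L, so [C5H5NH+] = 0.01145/0.07792 = 0.1469 M.
Ka(C5H5NH+) = Kw/Kb = 1.0e-14 / 1.7 x 10^-9 = 5.88e-6.
[H^+] = sqrt(Ka x [C5H5NH+]) = sqrt(5.88e-6 x 0.1469) = 0.000930 M.
pH = -log(0.000930) = 3.03.

3.03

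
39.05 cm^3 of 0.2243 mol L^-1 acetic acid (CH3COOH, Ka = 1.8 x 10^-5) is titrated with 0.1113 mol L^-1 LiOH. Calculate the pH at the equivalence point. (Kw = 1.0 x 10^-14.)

8.81

n(CH3COOH) = 0.2243 x 0.03905 = 0.008759 mol; V(LiOH) at equivalence = 0.008759/0.1113 = 0.07870 L.
At equivalence all the acid is converted to CH3COO-; total volume = 0.03905 + 0.07870 = 0.1177 L, so [CH3COO-] = 0.008759/0.1177 = 0.07439 M.
Kb = Kw/Ka = 1.0e-14 / 1.8 x 10^-5 = 5.56e-10.
[OH^-] = sqrt(Kb x [CH3COO-]) = sqrt(5.56e-10 x 0.07439) = 6.43e-6 M.
pOH = 5.19, so pH = 14.00 - 5.19 = 8.81.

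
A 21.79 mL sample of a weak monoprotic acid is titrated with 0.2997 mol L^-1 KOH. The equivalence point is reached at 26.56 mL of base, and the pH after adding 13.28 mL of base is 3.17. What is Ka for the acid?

6.8 x 10^-4

13.28 mL is half of the equivalence volume, so this is the half-equivalence point where [HA] = [A^-].
At half-equivalence pH = pKa, so pKa = 3.17.
Ka = 10^(-3.17) = 6.8 x 10^-4.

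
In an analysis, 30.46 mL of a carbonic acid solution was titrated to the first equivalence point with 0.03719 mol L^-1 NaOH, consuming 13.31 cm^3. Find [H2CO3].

0.0163 M

n(NaOH) = 0.03719 x 0.01331 = 0.0004950 mol.
At the first equivalence point, 1 mol OH^- react per mol H2CO3, so n(H2CO3) = 0.0004950 / 1 = 0.0004950 mol.
[H2CO3] = 0.0004950 / 0.03046 L = 0.0163 M.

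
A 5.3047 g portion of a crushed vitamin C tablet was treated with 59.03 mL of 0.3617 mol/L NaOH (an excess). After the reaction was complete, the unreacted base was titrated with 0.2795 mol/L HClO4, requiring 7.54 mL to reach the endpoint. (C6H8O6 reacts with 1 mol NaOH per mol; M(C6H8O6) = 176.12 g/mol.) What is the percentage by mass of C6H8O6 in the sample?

Total n(NaOH) added = 0.3617 x 0.05903 = 0.02135 mol.
n(HClO4) used = 0.2795 x 0.007540 = 0.002107 mol, which equals the excess n(NaOH).
So n(NaOH) consumed by the sample = 0.02135 - 0.002107 = 0.01924 mol.
n(C6H8O6) = 0.01924 / 1 = 0.01924 mol.
mass C6H8O6 = 0.01924 x 176.12 = 3.389 g, so %C6H8O6 = 3.389/5.3047 x 100 = 63.9%.

63.9%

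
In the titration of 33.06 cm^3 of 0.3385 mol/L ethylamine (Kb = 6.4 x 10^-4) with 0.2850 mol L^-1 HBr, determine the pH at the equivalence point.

n(C2H5NH2) = 0.3385 x 0.03306 = 0.01119 mol; V(HBr) at equivalence = 0.01119/0.2850 = 0.03927 L.
At equivalence the base is fully converted to C2H5NH3+; total volume = 0.07233 L, so [C2H5NH3+] = 0.01119/0.07233 = 0.1547 M.
Ka(C2H5NH3+) = Kw/Kb = 1.0e-14 / 6.4 x 10^-4 = 1.56e-11.
[H^+] = sqrt(Ka x [C2H5NH3+]) = sqrt(1.56e-11 x 0.1547) = 1.55e-6 M.
pH = -log(1.55e-6) = 5.81.

5.81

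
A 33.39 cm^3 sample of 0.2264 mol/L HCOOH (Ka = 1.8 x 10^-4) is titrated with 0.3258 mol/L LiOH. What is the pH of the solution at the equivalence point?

8.44

n(HCOOH) = 0.2264 x 0.03339 = 0.007559 mol; V(LiOH) at equivalence = 0.007559/0.3258 = 0.02320 L.
At equivalence all the acid is converted to HCOO-; total volume = 0.03339 + 0.02320 = 0.05659 L, so [HCOO-] = 0.007559/0.05659 = 0.1336 M.
Kb = Kw/Ka = 1.0e-14 / 1.8 x 10^-4 = 5.56e-11.
[OH^-] = sqrt(Kb x [HCOO-]) = sqrt(5.56e-11 x 0.1336) = 2.72e-6 M.
pOH = 5.56, so pH = 14.00 - 5.56 = 8.44.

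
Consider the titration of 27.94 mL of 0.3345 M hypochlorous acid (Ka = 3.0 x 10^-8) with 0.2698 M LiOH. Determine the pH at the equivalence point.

n(HClO) = 0.3345 x 0.02794 = 0.009346 mol; V(LiOH) at equivalence = 0.009346/0.2698 = 0.03464 L.
At equivalence all the acid is converted to ClO-; total volume = 0.02794 + 0.03464 = 0.06258 L, so [ClO-] = 0.009346/0.06258 = 0.1493 M.
Kb = Kw/Ka = 1.0e-14 / 3.0 x 10^-8 = 3.33e-7.
[OH^-] = sqrt(Kb x [ClO-]) = sqrt(3.33e-7 x 0.1493) = 0.000223 M.
pOH = 3.65, so pH = 14.00 - 3.65 = 10.35.

10.35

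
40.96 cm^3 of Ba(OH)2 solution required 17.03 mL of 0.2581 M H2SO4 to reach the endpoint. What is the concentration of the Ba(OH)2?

n(H2SO4) delivered = 0.2581 x 0.01703 = 0.004395 mol.
For a 1:1 reaction, n(Ba(OH)2) = 0.004395 mol.
[Ba(OH)2] = 0.004395 mol / 0.04096 L = 0.107 M.

0.107 M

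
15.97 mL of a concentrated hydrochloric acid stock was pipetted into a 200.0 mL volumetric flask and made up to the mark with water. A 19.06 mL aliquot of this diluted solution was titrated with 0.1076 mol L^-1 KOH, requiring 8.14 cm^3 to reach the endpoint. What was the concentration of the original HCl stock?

0.575 M

n(KOH) = 0.1076 x 0.008140 = 0.0008759 mol.
n(HCl) in the aliquot = 0.0008759 mol.
[diluted HCl] = 0.0008759 / 0.01906 = 0.04595 M.
Dilution factor = 200.0/15.97 = 12.52, so [stock] = 0.04595 x 12.52 = 0.575 M.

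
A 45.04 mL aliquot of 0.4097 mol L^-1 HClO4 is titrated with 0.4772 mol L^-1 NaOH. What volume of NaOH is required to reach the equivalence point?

n(HClO4) = 0.4097 mol/L x 0.04504 L = 0.01845 mol.
At equivalence n(NaOH) = n(HClO4) = 0.01845 mol.
V(NaOH) = 0.01845 / 0.4772 = 0.03867 L = 38.7 mL.

38.7 mL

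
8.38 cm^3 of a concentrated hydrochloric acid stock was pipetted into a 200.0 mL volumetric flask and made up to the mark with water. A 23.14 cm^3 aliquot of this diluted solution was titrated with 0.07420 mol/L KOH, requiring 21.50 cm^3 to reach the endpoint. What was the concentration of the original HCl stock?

n(KOH) = 0.07420 x 0.02150 = 0.001595 mol.
n(HCl) in the aliquot = 0.001595 mol.
[diluted HCl] = 0.001595 / 0.02314 = 0.06894 M.
Dilution factor = 200.0/8.380 = 23.87, so [stock] = 0.06894 x 23.87 = 1.65 M.

1.65 M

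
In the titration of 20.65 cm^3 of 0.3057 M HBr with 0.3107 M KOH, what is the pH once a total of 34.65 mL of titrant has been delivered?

n(acid) = 0.3057 x 0.02065 = 0.006313 mol; n(KOH) added = 0.3107 x 0.03465 = 0.01077 mol.
Base is in excess by 0.01077 - 0.006313 = 0.004453 mol in a total volume of 0.05530 L.
[OH^-] = 0.004453/0.05530 = 0.08053 M, so pOH = 1.09 and pH = 14.00 - 1.09 = 12.91.

12.91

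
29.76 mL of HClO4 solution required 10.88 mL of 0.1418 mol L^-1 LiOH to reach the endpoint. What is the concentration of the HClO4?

n(LiOH) delivered = 0.1418 x 0.01088 = 0.001543 mol.
For a 1:1 reaction, n(HClO4) = 0.001543 mol.
[HClO4] = 0.001543 mol / 0.02976 L = 0.0518 M.

0.0518 M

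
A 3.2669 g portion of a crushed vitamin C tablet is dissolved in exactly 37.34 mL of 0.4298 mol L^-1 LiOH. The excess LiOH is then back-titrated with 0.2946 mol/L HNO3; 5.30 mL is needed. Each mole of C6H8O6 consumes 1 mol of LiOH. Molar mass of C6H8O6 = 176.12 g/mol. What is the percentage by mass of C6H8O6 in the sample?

78.1%

Total n(LiOH) added = 0.4298 x 0.03734 = 0.01605 mol.
n(HNO3) used = 0.2946 x 0.005300 = 0.001561 mol, which equals the excess n(LiOH).
So n(LiOH) consumed by the sample = 0.01605 - 0.001561 = 0.01449 mol.
n(C6H8O6) = 0.01449 / 1 = 0.01449 mol.
mass C6H8O6 = 0.01449 x 176.12 = 2.552 g, so %C6H8O6 = 2.552/3.2669 x 100 = 78.1%.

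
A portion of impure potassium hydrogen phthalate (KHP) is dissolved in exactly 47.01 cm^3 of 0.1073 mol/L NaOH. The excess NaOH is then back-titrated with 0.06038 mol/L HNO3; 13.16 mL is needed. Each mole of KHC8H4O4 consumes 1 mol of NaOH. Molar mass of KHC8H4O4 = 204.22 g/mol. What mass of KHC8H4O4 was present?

Total n(NaOH) added = 0.1073 x 0.04701 = 0.005044 mol.
n(HNO3) used = 0.06038 x 0.01316 = 0.0007946 mol, which equals the excess n(NaOH).
So n(NaOH) consumed by the sample = 0.005044 - 0.0007946 = 0.004250 mol.
n(KHC8H4O4) = 0.004250 / 1 = 0.004250 mol.
mass = 0.004250 mol x 204.22 g/mol = 0.868 g.

0.868 g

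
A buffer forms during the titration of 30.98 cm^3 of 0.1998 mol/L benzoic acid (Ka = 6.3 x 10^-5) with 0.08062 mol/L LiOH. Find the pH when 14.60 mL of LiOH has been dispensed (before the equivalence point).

Initial n(C6H5COOH) = 0.1998 x 0.03098 = 0.006190 mol.
n(LiOH) added = 0.08062 x 0.01460 = 0.001177 mol, converting that many moles of C6H5COOH to C6H5COO-.
Remaining n(C6H5COOH) = 0.005013 mol; n(C6H5COO-) = 0.001177 mol.
By Henderson-Hasselbalch, pH = pKa + log([A^-]/[HA]) = 4.20 + log(0.001177/0.005013) = 4.20 + (-0.63) = 3.57.

3.57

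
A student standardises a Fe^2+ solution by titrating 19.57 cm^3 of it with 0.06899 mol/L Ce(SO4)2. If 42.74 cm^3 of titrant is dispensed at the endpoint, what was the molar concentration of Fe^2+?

n(Ce(SO4)2) = 0.06899 x 0.04274 = 0.002949 mol.
From the balanced equation, 1 mol Ce(SO4)2 reacts with 1 mol Fe^2+, so n(Fe^2+) = 0.002949 x 1/1 = 0.002949 mol.
[Fe^2+] = 0.002949 / 0.01957 L = 0.151 M.

0.151 M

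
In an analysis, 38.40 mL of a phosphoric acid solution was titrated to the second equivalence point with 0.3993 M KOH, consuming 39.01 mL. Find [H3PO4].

n(KOH) = 0.3993 x 0.03901 = 0.01558 mol.
At the second equivalence point, 2 mol OH^- react per mol H3PO4, so n(H3PO4) = 0.01558 / 2 = 0.007788 mol.
[H3PO4] = 0.007788 / 0.03840 L = 0.203 M.

0.203 M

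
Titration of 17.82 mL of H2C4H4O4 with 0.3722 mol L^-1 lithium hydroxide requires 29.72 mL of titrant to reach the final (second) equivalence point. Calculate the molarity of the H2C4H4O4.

n(LiOH) = 0.3722 x 0.02972 = 0.01106 mol.
At the final (second) equivalence point, 2 mol OH^- react per mol H2C4H4O4, so n(H2C4H4O4) = 0.01106 / 2 = 0.005531 mol.
[H2C4H4O4] = 0.005531 / 0.01782 L = 0.310 M.

0.310 M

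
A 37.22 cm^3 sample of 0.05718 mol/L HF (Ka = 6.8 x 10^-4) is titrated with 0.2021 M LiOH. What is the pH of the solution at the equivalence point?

7.91

n(HF) = 0.05718 x 0.03722 = 0.002128 mol; V(LiOH) at equivalence = 0.002128/0.2021 = 0.01053 L.
At equivalence all the acid is converted to F-; total volume = 0.03722 + 0.01053 = 0.04775 L, so [F-] = 0.002128/0.04775 = 0.04457 M.
Kb = Kw/Ka = 1.0e-14 / 6.8 x 10^-4 = 1.47e-11.
[OH^-] = sqrt(Kb x [F-]) = sqrt(1.47e-11 x 0.04457) = 8.10e-7 M.
pOH = 6.09, so pH = 14.00 - 6.09 = 7.91.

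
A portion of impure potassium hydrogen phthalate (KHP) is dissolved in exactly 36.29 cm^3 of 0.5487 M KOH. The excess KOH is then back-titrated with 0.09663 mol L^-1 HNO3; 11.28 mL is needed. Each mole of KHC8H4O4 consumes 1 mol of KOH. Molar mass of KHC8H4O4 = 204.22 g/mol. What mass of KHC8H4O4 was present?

3.84 g

Total n(KOH) added = 0.5487 x 0.03629 = 0.01991 mol.
n(HNO3) used = 0.09663 x 0.01128 = 0.001090 mol, which equals the excess n(KOH).
So n(KOH) consumed by the sample = 0.01991 - 0.001090 = 0.01882 mol.
n(KHC8H4O4) = 0.01882 / 1 = 0.01882 mol.
mass = 0.01882 mol x 204.22 g/mol = 3.84 g.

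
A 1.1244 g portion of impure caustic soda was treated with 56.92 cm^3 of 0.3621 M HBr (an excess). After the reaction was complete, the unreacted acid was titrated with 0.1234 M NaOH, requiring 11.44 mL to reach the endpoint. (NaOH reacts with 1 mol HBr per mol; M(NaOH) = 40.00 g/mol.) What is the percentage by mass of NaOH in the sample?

Total n(HBr) added = 0.3621 x 0.05692 = 0.02061 mol.
n(NaOH) used = 0.1234 x 0.01144 = 0.001412 mol, which equals the excess n(HBr).
So n(HBr) consumed by the sample = 0.02061 - 0.001412 = 0.01920 mol.
n(NaOH) = 0.01920 / 1 = 0.01920 mol.
mass NaOH = 0.01920 x 40.00 = 0.7680 g, so %NaOH = 0.7680/1.1244 x 100 = 68.3%.

68.3%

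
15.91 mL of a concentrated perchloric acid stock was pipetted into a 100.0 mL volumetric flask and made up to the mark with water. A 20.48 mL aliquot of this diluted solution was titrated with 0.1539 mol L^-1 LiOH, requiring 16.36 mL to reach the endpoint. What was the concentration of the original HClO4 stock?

n(LiOH) = 0.1539 x 0.01636 = 0.002518 mol.
n(HClO4) in the aliquot = 0.002518 mol.
[diluted HClO4] = 0.002518 / 0.02048 = 0.1229 M.
Dilution factor = 100.0/15.91 = 6.285, so [stock] = 0.1229 x 6.285 = 0.773 M.

0.773 M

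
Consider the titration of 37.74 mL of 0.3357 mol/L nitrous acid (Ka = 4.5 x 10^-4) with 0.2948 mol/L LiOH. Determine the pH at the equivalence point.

8.27

n(HNO2) = 0.3357 x 0.03774 = 0.01267 mol; V(LiOH) at equivalence = 0.01267/0.2948 = 0.04298 L.
At equivalence all the acid is converted to NO2-; total volume = 0.03774 + 0.04298 = 0.08072 L, so [NO2-] = 0.01267/0.08072 = 0.1570 M.
Kb = Kw/Ka = 1.0e-14 / 4.5 x 10^-4 = 2.22e-11.
[OH^-] = sqrt(Kb x [NO2-]) = sqrt(2.22e-11 x 0.1570) = 1.87e-6 M.
pOH = 5.73, so pH = 14.00 - 5.73 = 8.27.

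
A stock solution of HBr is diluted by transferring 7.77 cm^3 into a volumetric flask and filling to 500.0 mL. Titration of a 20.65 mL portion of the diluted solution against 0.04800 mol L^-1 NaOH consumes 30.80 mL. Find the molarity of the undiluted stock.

n(NaOH) = 0.04800 x 0.03080 = 0.001478 mol.
n(HBr) in the aliquot = 0.001478 mol.
[diluted HBr] = 0.001478 / 0.02065 = 0.07159 M.
Dilution factor = 500.0/7.770 = 64.35, so [stock] = 0.07159 x 64.35 = 4.61 M.

4.61 M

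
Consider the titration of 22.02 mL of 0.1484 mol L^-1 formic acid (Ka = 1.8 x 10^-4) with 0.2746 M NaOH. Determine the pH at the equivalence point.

8.36

n(HCOOH) = 0.1484 x 0.02202 = 0.003268 mol; V(NaOH) at equivalence = 0.003268/0.2746 = 0.01190 L.
At equivalence all the acid is converted to HCOO-; total volume = 0.02202 + 0.01190 = 0.03392 L, so [HCOO-] = 0.003268/0.03392 = 0.09634 M.
Kb = Kw/Ka = 1.0e-14 / 1.8 x 10^-4 = 5.56e-11.
[OH^-] = sqrt(Kb x [HCOO-]) = sqrt(5.56e-11 x 0.09634) = 2.31e-6 M.
pOH = 5.64, so pH = 14.00 - 5.64 = 8.36.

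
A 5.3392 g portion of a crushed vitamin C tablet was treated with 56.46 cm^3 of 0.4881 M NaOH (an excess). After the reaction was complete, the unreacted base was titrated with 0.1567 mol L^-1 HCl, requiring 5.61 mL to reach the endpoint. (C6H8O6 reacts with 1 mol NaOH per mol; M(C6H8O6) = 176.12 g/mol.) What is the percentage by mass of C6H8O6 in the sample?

88.0%

Total n(NaOH) added = 0.4881 x 0.05646 = 0.02756 mol.
n(HCl) used = 0.1567 x 0.005610 = 0.0008791 mol, which equals the excess n(NaOH).
So n(NaOH) consumed by the sample = 0.02756 - 0.0008791 = 0.02668 mol.
n(C6H8O6) = 0.02668 / 1 = 0.02668 mol.
mass C6H8O6 = 0.02668 x 176.12 = 4.699 g, so %C6H8O6 = 4.699/5.3392 x 100 = 88.0%.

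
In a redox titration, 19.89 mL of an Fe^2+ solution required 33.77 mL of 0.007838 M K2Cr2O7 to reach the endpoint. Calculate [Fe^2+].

n(K2Cr2O7) = 0.007838 x 0.03377 = 0.0002647 mol.
From the balanced equation, 1 mol K2Cr2O7 reacts with 6 mol Fe^2+, so n(Fe^2+) = 0.0002647 x 6/1 = 0.001588 mol.
[Fe^2+] = 0.001588 / 0.01989 L = 0.0798 M.

0.0798 M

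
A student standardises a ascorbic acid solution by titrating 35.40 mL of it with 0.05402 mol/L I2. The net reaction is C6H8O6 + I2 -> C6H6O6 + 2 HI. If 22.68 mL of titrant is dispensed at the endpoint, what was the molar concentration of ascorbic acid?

n(I2) = 0.05402 x 0.02268 = 0.001225 mol.
From the balanced equation, 1 mol I2 reacts with 1 mol ascorbic acid, so n(ascorbic acid) = 0.001225 x 1/1 = 0.001225 mol.
[ascorbic acid] = 0.001225 / 0.03540 L = 0.0346 M.

0.0346 M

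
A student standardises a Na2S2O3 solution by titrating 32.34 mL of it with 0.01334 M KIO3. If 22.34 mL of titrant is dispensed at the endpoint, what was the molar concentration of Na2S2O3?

0.0553 M

n(KIO3) = 0.01334 x 0.02234 = 0.0002980 mol.
From the balanced equation, 1 mol KIO3 reacts with 6 mol Na2S2O3, so n(Na2S2O3) = 0.0002980 x 6/1 = 0.001788 mol.
[Na2S2O3] = 0.001788 / 0.03234 L = 0.0553 M.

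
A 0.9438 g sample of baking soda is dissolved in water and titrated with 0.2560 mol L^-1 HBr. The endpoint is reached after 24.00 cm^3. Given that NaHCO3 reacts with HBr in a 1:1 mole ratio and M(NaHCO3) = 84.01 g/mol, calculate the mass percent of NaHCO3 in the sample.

n(HBr) = 0.2560 x 0.02400 = 0.006144 mol.
n(NaHCO3) = 0.006144 / 1 = 0.006144 mol.
mass of NaHCO3 = 0.006144 x 84.01 = 0.5162 g.
% purity = 0.5162 / 0.9438 x 100 = 54.7%.

54.7%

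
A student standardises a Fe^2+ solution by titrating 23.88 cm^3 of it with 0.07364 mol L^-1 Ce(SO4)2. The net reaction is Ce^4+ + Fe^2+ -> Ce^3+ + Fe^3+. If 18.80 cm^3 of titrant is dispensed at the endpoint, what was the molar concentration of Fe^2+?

n(Ce(SO4)2) = 0.07364 x 0.01880 = 0.001384 mol.
From the balanced equation, 1 mol Ce(SO4)2 reacts with 1 mol Fe^2+, so n(Fe^2+) = 0.001384 x 1/1 = 0.001384 mol.
[Fe^2+] = 0.001384 / 0.02388 L = 0.0580 M.

0.0580 M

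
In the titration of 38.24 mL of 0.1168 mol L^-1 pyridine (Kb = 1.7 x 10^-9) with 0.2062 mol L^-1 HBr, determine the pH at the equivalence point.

n(C5H5N) = 0.1168 x 0.03824 = 0.004466 mol; V(HBr) at equivalence = 0.004466/0.2062 = 0.02166 L.
At equivalence the base is fully converted to C5H5NH+; total volume = 0.05990 L, so [C5H5NH+] = 0.004466/0.05990 = 0.07456 M.
Ka(C5H5NH+) = Kw/Kb = 1.0e-14 / 1.7 x 10^-9 = 5.88e-6.
[H^+] = sqrt(Ka x [C5H5NH+]) = sqrt(5.88e-6 x 0.07456) = 0.000662 M.
pH = -log(0.000662) = 3.18.

3.18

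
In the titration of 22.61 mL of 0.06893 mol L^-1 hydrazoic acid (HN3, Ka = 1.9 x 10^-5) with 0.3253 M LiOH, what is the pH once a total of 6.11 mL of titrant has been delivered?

n(acid) = 0.06893 x 0.02261 = 0.001559 mol; n(LiOH) added = 0.3253 x 0.006110 = 0.001988 mol.
Base is in excess by 0.001988 - 0.001559 = 0.0004291 mol in a total volume of 0.02872 L.
[OH^-] = 0.0004291/0.02872 = 0.01494 M, so pOH = 1.83 and pH = 14.00 - 1.83 = 12.17.

12.17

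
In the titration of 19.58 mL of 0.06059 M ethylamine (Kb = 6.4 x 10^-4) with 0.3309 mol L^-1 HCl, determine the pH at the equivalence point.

6.05

n(C2H5NH2) = 0.06059 x 0.01958 = 0.001186 mol; V(HCl) at equivalence = 0.001186/0.3309 = 0.003585 L.
At equivalence the base is fully converted to C2H5NH3+; total volume = 0.02317 L, so [C2H5NH3+] = 0.001186/0.02317 = 0.05121 M.
Ka(C2H5NH3+) = Kw/Kb = 1.0e-14 / 6.4 x 10^-4 = 1.56e-11.
[H^+] = sqrt(Ka x [C2H5NH3+]) = sqrt(1.56e-11 x 0.05121) = 8.95e-7 M.
pH = -log(8.95e-7) = 6.05.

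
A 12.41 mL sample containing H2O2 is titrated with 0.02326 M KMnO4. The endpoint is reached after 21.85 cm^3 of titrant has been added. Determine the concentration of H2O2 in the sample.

0.102 M

n(KMnO4) = 0.02326 x 0.02185 = 0.0005082 mol.
From the balanced equation, 2 mol KMnO4 reacts with 5 mol H2O2, so n(H2O2) = 0.0005082 x 5/2 = 0.001271 mol.
[H2O2] = 0.001271 / 0.01241 L = 0.102 M.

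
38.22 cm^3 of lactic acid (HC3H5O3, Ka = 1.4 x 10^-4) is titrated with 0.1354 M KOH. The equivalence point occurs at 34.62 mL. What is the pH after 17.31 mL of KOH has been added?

17.31 mL is exactly half the equivalence volume (34.62/2), i.e. the half-equivalence point.
There, n(HA) = n(A^-), so pH = pKa = -log(1.4 x 10^-4) = 3.85.

3.85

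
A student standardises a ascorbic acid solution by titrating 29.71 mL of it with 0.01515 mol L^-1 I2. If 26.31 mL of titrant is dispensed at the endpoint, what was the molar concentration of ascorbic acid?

0.0134 M

n(I2) = 0.01515 x 0.02631 = 0.0003986 mol.
From the balanced equation, 1 mol I2 reacts with 1 mol ascorbic acid, so n(ascorbic acid) = 0.0003986 x 1/1 = 0.0003986 mol.
[ascorbic acid] = 0.0003986 / 0.02971 L = 0.0134 M.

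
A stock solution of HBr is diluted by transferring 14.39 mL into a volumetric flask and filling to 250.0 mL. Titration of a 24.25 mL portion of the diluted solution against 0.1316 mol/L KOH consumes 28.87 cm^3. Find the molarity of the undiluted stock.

2.72 M

n(KOH) = 0.1316 x 0.02887 = 0.003799 mol.
n(HBr) in the aliquot = 0.003799 mol.
[diluted HBr] = 0.003799 / 0.02425 = 0.1567 M.
Dilution factor = 250.0/14.39 = 17.37, so [stock] = 0.1567 x 17.37 = 2.72 M.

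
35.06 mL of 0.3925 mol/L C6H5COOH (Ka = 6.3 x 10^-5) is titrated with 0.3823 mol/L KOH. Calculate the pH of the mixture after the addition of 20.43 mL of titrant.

Initial n(C6H5COOH) = 0.3925 x 0.03506 = 0.01376 mol.
n(KOH) added = 0.3823 x 0.02043 = 0.007810 mol, converting that many moles of C6H5COOH to C6H5COO-.
Remaining n(C6H5COOH) = 0.005951 mol; n(C6H5COO-) = 0.007810 mol.
By Henderson-Hasselbalch, pH = pKa + log([A^-]/[HA]) = 4.20 + log(0.007810/0.005951) = 4.20 + (+0.12) = 4.32.

4.32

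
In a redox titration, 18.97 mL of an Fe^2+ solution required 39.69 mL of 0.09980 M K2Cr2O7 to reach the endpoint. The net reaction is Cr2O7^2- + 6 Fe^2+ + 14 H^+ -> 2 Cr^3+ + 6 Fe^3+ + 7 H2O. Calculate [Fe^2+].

n(K2Cr2O7) = 0.09980 x 0.03969 = 0.003961 mol.
From the balanced equation, 1 mol K2Cr2O7 reacts with 6 mol Fe^2+, so n(Fe^2+) = 0.003961 x 6/1 = 0.02377 mol.
[Fe^2+] = 0.02377 / 0.01897 L = 1.25 M.

1.25 M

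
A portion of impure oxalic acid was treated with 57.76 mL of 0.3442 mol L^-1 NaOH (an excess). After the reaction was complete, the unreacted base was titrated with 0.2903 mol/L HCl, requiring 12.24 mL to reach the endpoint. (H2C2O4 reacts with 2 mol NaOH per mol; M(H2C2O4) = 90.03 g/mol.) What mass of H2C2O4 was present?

0.735 g

Total n(NaOH) added = 0.3442 x 0.05776 = 0.01988 mol.
n(HCl) used = 0.2903 x 0.01224 = 0.003553 mol, which equals the excess n(NaOH).
So n(NaOH) consumed by the sample = 0.01988 - 0.003553 = 0.01633 mol.
n(H2C2O4) = 0.01633 / 2 = 0.008164 mol.
mass = 0.008164 mol x 90.03 g/mol = 0.735 g.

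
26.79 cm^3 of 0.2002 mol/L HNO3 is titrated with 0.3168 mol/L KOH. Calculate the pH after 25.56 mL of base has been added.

n(acid) = 0.2002 x 0.02679 = 0.005363 mol; n(KOH) added = 0.3168 x 0.02556 = 0.008097 mol.
Base is in excess by 0.008097 - 0.005363 = 0.002734 mol in a total volume of 0.05235 L.
[OH^-] = 0.002734/0.05235 = 0.05223 M, so pOH = 1.28 and pH = 14.00 - 1.28 = 12.72.

12.72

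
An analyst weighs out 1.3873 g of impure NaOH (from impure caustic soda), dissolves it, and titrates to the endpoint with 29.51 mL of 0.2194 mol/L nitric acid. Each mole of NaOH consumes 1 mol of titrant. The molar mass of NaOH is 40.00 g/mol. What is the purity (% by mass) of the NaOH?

n(HNO3) = 0.2194 x 0.02951 = 0.006474 mol.
n(NaOH) = 0.006474 / 1 = 0.006474 mol.
mass of NaOH = 0.006474 x 40.00 = 0.2590 g.
% purity = 0.2590 / 1.3873 x 100 = 18.7%.

18.7%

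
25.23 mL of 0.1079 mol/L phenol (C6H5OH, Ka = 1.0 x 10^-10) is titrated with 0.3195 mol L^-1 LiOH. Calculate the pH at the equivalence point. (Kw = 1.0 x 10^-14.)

n(C6H5OH) = 0.1079 x 0.02523 = 0.002722 mol; V(LiOH) at equivalence = 0.002722/0.3195 = 0.008521 L.
At equivalence all the acid is converted to C6H5O-; total volume = 0.02523 + 0.008521 = 0.03375 L, so [C6H5O-] = 0.002722/0.03375 = 0.08066 M.
Kb = Kw/Ka = 1.0e-14 / 1.0 x 10^-10 = 0.000100.
[OH^-] = sqrt(Kb x [C6H5O-]) = sqrt(0.000100 x 0.08066) = 0.00284 M.
pOH = 2.55, so pH = 14.00 - 2.55 = 11.45.

11.45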